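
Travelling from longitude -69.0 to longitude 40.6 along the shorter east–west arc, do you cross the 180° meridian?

Signed shortest Δλ = ((40.6 − -69.0 + 180) mod 360) − 180 = 109.6°.
Going east by 109.6° from -69.0° reaches +40.6° without touching 180°.

No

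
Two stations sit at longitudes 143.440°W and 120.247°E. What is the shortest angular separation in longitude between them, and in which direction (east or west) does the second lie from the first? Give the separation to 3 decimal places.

Raw difference: 120.247 − -143.440 = 263.687°.
Normalise into (−180°, 180°]: 263.687° − 360° = -96.313°.
Negative ⇒ the second point lies to the west; separation 96.313°.

96.313° west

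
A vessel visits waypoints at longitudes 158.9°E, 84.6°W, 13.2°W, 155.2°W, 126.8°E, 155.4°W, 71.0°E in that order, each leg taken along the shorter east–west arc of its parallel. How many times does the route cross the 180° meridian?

Leg 1: +158.9° → -84.6°, shortest Δλ = 116.5° (east) — crosses 180°.
Leg 2: -84.6° → -13.2°, shortest Δλ = 71.4° (east) — does not cross 180°.
Leg 3: -13.2° → -155.2°, shortest Δλ = -142.0° (west) — does not cross 180°.
Leg 4: -155.2° → +126.8°, shortest Δλ = -78.0° (west) — crosses 180°.
Leg 5: +126.8° → -155.4°, shortest Δλ = 77.8° (east) — crosses 180°.
Leg 6: -155.4° → +71.0°, shortest Δλ = -133.6° (west) — crosses 180°.
Total crossings: 4.

4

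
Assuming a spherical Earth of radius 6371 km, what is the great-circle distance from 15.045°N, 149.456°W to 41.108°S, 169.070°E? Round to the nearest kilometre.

Δλ = 169.070 − -149.456 = 318.526°; wrapped into (−180°, 180°]: -41.474°.
Δφ = -41.108 − 15.045 = -56.153°.
a = sin²(Δφ/2) + cos φ₁ · cos φ₂ · sin²(Δλ/2) = 0.312738.
c = 2·atan2(√a, √(1−a)) = 1.18691 rad → d = 6371·c ≈ 7561.82 km.

7562 km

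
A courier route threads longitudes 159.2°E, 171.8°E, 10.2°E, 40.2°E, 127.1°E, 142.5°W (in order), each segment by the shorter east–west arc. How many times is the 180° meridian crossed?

1

Leg 1: +159.2° → +171.8°, shortest Δλ = 12.6° (east) — does not cross 180°.
Leg 2: +171.8° → +10.2°, shortest Δλ = -161.6° (west) — does not cross 180°.
Leg 3: +10.2° → +40.2°, shortest Δλ = 30.0° (east) — does not cross 180°.
Leg 4: +40.2° → +127.1°, shortest Δλ = 86.9° (east) — does not cross 180°.
Leg 5: +127.1° → -142.5°, shortest Δλ = 90.4° (east) — crosses 180°.
Total crossings: 1.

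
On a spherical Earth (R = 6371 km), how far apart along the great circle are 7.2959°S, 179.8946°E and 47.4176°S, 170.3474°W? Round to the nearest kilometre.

4556 km

Δλ = -170.3474 − 179.8946 = -350.2420°; wrapped into (−180°, 180°]: 9.7580°.
Δφ = -47.4176 − -7.2959 = -40.1217°.
a = sin²(Δφ/2) + cos φ₁ · cos φ₂ · sin²(Δλ/2) = 0.122516.
c = 2·atan2(√a, √(1−a)) = 0.71519 rad → d = 6371·c ≈ 4556.49 km.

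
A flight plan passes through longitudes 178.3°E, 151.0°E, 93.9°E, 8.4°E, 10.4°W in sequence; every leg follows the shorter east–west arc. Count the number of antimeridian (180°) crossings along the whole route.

Leg 1: +178.3° → +151.0°, shortest Δλ = -27.3° (west) — does not cross 180°.
Leg 2: +151.0° → +93.9°, shortest Δλ = -57.1° (west) — does not cross 180°.
Leg 3: +93.9° → +8.4°, shortest Δλ = -85.5° (west) — does not cross 180°.
Leg 4: +8.4° → -10.4°, shortest Δλ = -18.8° (west) — does not cross 180°.
Total crossings: 0.

0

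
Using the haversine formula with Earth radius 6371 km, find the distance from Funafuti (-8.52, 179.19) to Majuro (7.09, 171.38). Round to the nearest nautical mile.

Δλ = 171.38 − 179.19 = -7.81°.
Δφ = 7.09 − -8.52 = 15.61°.
a = sin²(Δφ/2) + cos φ₁ · cos φ₂ · sin²(Δλ/2) = 0.022994.
c = 2·atan2(√a, √(1−a)) = 0.30445 rad → d = 6371·c ≈ 1939.64 km ≈ 1047.32 nmi.

1047 nmi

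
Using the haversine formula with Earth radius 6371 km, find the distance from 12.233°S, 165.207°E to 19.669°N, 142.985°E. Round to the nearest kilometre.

4302 km

Δλ = 142.985 − 165.207 = -22.222°.
Δφ = 19.669 − -12.233 = 31.902°.
a = sin²(Δφ/2) + cos φ₁ · cos φ₂ · sin²(Δλ/2) = 0.109700.
c = 2·atan2(√a, √(1−a)) = 0.67517 rad → d = 6371·c ≈ 4301.51 km.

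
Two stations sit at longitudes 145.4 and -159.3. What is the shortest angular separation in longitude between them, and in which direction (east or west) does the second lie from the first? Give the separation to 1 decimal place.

Raw difference: -159.3 − 145.4 = -304.7°.
Normalise into (−180°, 180°]: -304.7° + 360° = 55.3°.
Positive ⇒ the second point lies to the east; separation 55.3°.

55.3° east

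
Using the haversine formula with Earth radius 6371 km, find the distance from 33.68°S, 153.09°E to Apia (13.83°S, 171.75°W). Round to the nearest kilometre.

4172 km

Δλ = -171.75 − 153.09 = -324.84°; wrapped into (−180°, 180°]: 35.16°.
Δφ = -13.83 − -33.68 = 19.85°.
a = sin²(Δφ/2) + cos φ₁ · cos φ₂ · sin²(Δλ/2) = 0.103421.
c = 2·atan2(√a, √(1−a)) = 0.65482 rad → d = 6371·c ≈ 4171.85 km.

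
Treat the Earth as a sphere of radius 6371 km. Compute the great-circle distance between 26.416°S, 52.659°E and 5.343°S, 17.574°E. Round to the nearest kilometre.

Δλ = 17.574 − 52.659 = -35.085°.
Δφ = -5.343 − -26.416 = 21.073°.
a = sin²(Δφ/2) + cos φ₁ · cos φ₂ · sin²(Δλ/2) = 0.114449.
c = 2·atan2(√a, √(1−a)) = 0.69023 rad → d = 6371·c ≈ 4397.43 km.

4397 km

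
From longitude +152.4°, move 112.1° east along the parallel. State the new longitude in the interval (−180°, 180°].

Start at +152.4°; shift +112.1° → +264.5°.
+264.5° lies outside (−180°, 180°]; subtract 360° → -95.5°.

-95.5°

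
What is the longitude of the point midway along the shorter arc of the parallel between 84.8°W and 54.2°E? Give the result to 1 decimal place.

Signed shortest Δλ from -84.8° to +54.2° is +139.0°.
Midpoint longitude = -84.8° + (+139.0°)/2 = -84.8° + 69.5° = -15.3°.

15.3°W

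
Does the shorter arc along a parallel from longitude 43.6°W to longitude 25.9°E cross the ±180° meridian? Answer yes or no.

No

Signed shortest Δλ = ((25.9 − -43.6 + 180) mod 360) − 180 = 69.5°.
Going east by 69.5° from -43.6° reaches +25.9° without touching 180°.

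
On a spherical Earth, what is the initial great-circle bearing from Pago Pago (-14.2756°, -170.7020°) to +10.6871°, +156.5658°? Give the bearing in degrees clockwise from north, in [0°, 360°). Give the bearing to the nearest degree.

306°

Δλ = 156.5658 − -170.7020 = 327.2678°; wrapped into (−180°, 180°]: -32.7322°.
θ = atan2( sin Δλ · cos φ₂ , cos φ₁ · sin φ₂ − sin φ₁ · cos φ₂ · cos Δλ )
  = atan2(-0.53133, 0.38355) = -54.176° → normalised to [0°, 360°): 305.824°.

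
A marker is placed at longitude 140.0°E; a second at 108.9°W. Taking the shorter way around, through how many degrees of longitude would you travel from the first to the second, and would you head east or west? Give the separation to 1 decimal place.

Raw difference: -108.9 − 140.0 = -248.9°.
Normalise into (−180°, 180°]: -248.9° + 360° = 111.1°.
Positive ⇒ the second point lies to the east; separation 111.1°.

111.1° east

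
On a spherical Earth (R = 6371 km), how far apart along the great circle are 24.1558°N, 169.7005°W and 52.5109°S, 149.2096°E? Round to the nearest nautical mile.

Δλ = 149.2096 − -169.7005 = 318.9101°; wrapped into (−180°, 180°]: -41.0899°.
Δφ = -52.5109 − 24.1558 = -76.6667°.
a = sin²(Δφ/2) + cos φ₁ · cos φ₂ · sin²(Δλ/2) = 0.453086.
c = 2·atan2(√a, √(1−a)) = 1.47683 rad → d = 6371·c ≈ 9408.88 km ≈ 5080.39 nmi.

5080 nmi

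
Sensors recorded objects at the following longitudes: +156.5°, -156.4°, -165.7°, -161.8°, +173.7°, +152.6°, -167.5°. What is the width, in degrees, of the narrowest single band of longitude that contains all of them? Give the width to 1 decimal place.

51.0°

Sort the longitudes: -167.5°, -165.7°, -161.8°, -156.4°, +152.6°, +156.5°, +173.7°.
Eastward gaps between consecutive values (wrapping around): 1.8°, 3.9°, 5.4°, 309.0°, 3.9°, 17.2°, 18.8°.
Largest gap = 309.0° ⇒ minimal covering band is its complement: 360° − 309.0° = 51.0°.
Band runs from +152.6° eastward to -156.4°, crossing the antimeridian.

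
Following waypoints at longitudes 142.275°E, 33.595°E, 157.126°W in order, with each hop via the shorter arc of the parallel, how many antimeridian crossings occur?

1

Leg 1: +142.275° → +33.595°, shortest Δλ = -108.68° (west) — does not cross 180°.
Leg 2: +33.595° → -157.126°, shortest Δλ = 169.279° (east) — crosses 180°.
Total crossings: 1.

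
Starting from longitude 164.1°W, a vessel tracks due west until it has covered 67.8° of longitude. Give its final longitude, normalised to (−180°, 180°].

128.1°E

Start at -164.1°; shift −67.8° → -231.9°.
-231.9° lies outside (−180°, 180°]; add 360° → +128.1°.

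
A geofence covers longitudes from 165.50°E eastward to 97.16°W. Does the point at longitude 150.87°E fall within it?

No

Band width going east from +165.50° to -97.16°: ((-97.16 − 165.50) mod 360) = 97.34°.
Offset of +150.87° east of the west edge: ((150.87 − 165.50) mod 360) = 345.37°.
345.37° > 97.34° ⇒ outside.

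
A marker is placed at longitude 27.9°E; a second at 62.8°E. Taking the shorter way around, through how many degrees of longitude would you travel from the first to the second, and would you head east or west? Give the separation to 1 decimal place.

Raw difference: 62.8 − 27.9 = 34.9°.
Normalise into (−180°, 180°]: 34.9° stays 34.9°.
Positive ⇒ the second point lies to the east; separation 34.9°.

34.9° east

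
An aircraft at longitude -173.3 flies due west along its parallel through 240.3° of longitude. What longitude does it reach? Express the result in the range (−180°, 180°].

Start at -173.3°; shift −240.3° → -413.6°.
-413.6° lies outside (−180°, 180°]; add 360° → -53.6°.

-53.6°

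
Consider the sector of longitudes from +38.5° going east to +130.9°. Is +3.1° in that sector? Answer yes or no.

Band width going east from +38.5° to +130.9°: ((130.9 − 38.5) mod 360) = 92.4°.
Offset of +3.1° east of the west edge: ((3.1 − 38.5) mod 360) = 324.6°.
324.6° > 92.4° ⇒ outside.

No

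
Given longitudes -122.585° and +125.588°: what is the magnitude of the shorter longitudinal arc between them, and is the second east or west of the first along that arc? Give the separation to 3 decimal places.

Raw difference: 125.588 − -122.585 = 248.173°.
Normalise into (−180°, 180°]: 248.173° − 360° = -111.827°.
Negative ⇒ the second point lies to the west; separation 111.827°.

111.827° west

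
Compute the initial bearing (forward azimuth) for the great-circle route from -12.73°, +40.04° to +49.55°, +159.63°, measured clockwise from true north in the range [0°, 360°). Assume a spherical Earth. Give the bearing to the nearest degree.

Δλ = 159.63 − 40.04 = 119.59°.
θ = atan2( sin Δλ · cos φ₂ , cos φ₁ · sin φ₂ − sin φ₁ · cos φ₂ · cos Δλ )
  = atan2(0.56417, 0.67167) = 40.029° → normalised to [0°, 360°): 40.029°.

40°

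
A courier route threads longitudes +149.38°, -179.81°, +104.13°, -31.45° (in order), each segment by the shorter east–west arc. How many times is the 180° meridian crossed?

2

Leg 1: +149.38° → -179.81°, shortest Δλ = 30.81° (east) — crosses 180°.
Leg 2: -179.81° → +104.13°, shortest Δλ = -76.06° (west) — crosses 180°.
Leg 3: +104.13° → -31.45°, shortest Δλ = -135.58° (west) — does not cross 180°.
Total crossings: 2.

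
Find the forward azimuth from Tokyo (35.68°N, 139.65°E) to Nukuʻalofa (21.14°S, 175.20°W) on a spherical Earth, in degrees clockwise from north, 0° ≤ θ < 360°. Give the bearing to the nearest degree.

Δλ = -175.20 − 139.65 = -314.85°; wrapped into (−180°, 180°]: 45.15°.
θ = atan2( sin Δλ · cos φ₂ , cos φ₁ · sin φ₂ − sin φ₁ · cos φ₂ · cos Δλ )
  = atan2(0.66124, -0.67661) = 135.658° → normalised to [0°, 360°): 135.658°.

136°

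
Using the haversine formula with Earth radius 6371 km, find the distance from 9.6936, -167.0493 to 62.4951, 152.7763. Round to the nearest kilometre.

Δλ = 152.7763 − -167.0493 = 319.8256°; wrapped into (−180°, 180°]: -40.1744°.
Δφ = 62.4951 − 9.6936 = 52.8015°.
a = sin²(Δφ/2) + cos φ₁ · cos φ₂ · sin²(Δλ/2) = 0.251409.
c = 2·atan2(√a, √(1−a)) = 1.05045 rad → d = 6371·c ≈ 6692.41 km.

6692 km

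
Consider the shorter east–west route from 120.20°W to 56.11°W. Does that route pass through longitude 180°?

No

Signed shortest Δλ = ((-56.11 − -120.20 + 180) mod 360) − 180 = 64.09°.
Going east by 64.09° from -120.20° reaches -56.11° without touching 180°.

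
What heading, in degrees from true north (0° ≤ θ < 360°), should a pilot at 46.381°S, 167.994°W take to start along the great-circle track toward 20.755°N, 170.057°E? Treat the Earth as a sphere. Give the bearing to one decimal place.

338.2°

Δλ = 170.057 − -167.994 = 338.051°; wrapped into (−180°, 180°]: -21.949°.
θ = atan2( sin Δλ · cos φ₂ , cos φ₁ · sin φ₂ − sin φ₁ · cos φ₂ · cos Δλ )
  = atan2(-0.34952, 0.87236) = -21.834° → normalised to [0°, 360°): 338.166°.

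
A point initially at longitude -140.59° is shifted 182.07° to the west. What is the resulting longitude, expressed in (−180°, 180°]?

+37.34°

Start at -140.59°; shift −182.07° → -322.66°.
-322.66° lies outside (−180°, 180°]; add 360° → +37.34°.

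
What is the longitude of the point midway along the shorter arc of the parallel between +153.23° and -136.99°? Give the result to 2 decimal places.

-171.88°

Signed shortest Δλ from +153.23° to -136.99° is +69.78°.
Midpoint longitude = +153.23° + (+69.78°)/2 = +153.23° + 34.89° = +188.12°.
Normalise into (−180°, 180°]: -171.88°.
(The naïve average (+153.23 + -136.99)/2 = 8.12° is on the wrong side of the globe.)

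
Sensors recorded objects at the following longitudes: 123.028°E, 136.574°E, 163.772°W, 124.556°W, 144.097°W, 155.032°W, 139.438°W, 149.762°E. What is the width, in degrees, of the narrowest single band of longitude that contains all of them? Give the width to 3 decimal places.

Sort the longitudes: -163.772°, -155.032°, -144.097°, -139.438°, -124.556°, +123.028°, +136.574°, +149.762°.
Eastward gaps between consecutive values (wrapping around): 8.740°, 10.935°, 4.659°, 14.882°, 247.584°, 13.546°, 13.188°, 46.466°.
Largest gap = 247.584° ⇒ minimal covering band is its complement: 360° − 247.584° = 112.416°.
Band runs from +123.028° eastward to -124.556°, crossing the antimeridian.

112.416°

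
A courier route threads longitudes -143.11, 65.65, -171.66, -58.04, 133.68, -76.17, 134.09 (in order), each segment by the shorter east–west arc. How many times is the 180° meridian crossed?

Leg 1: -143.11° → +65.65°, shortest Δλ = -151.24° (west) — crosses 180°.
Leg 2: +65.65° → -171.66°, shortest Δλ = 122.69° (east) — crosses 180°.
Leg 3: -171.66° → -58.04°, shortest Δλ = 113.62° (east) — does not cross 180°.
Leg 4: -58.04° → +133.68°, shortest Δλ = -168.28° (west) — crosses 180°.
Leg 5: +133.68° → -76.17°, shortest Δλ = 150.15° (east) — crosses 180°.
Leg 6: -76.17° → +134.09°, shortest Δλ = -149.74° (west) — crosses 180°.
Total crossings: 5.

5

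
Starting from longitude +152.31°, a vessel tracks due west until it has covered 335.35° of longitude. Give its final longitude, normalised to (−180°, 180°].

+176.96°

Start at +152.31°; shift −335.35° → -183.04°.
-183.04° lies outside (−180°, 180°]; add 360° → +176.96°.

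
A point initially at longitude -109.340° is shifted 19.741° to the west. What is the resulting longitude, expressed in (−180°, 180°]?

Start at -109.340°; shift −19.741° → -129.081°.
-129.081° already lies in (−180°, 180°].

-129.081°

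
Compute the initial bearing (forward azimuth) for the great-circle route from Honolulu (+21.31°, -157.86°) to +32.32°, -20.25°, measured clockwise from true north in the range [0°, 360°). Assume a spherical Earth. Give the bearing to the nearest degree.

Δλ = -20.25 − -157.86 = 137.61°.
θ = atan2( sin Δλ · cos φ₂ , cos φ₁ · sin φ₂ − sin φ₁ · cos φ₂ · cos Δλ )
  = atan2(0.56973, 0.72492) = 38.165° → normalised to [0°, 360°): 38.165°.

38°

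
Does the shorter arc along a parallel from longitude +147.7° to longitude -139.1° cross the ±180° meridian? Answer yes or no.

Naïve |-139.1 − 147.7| = 286.8° > 180°, so the shorter arc goes the other way round — across 180°.
Signed shortest Δλ = ((-139.1 − 147.7 + 180) mod 360) − 180 = 73.2°.
Going east by 73.2° from +147.7° passes through 180° before reaching -139.1°.

Yes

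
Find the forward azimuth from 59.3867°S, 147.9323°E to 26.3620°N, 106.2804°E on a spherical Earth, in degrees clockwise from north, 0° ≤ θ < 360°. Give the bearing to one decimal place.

Δλ = 106.2804 − 147.9323 = -41.6519°.
θ = atan2( sin Δλ · cos φ₂ , cos φ₁ · sin φ₂ − sin φ₁ · cos φ₂ · cos Δλ )
  = atan2(-0.59549, 0.80231) = -36.584° → normalised to [0°, 360°): 323.416°.

323.4°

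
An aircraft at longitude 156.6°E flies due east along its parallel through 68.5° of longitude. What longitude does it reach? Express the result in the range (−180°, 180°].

134.9°W

Start at +156.6°; shift +68.5° → +225.1°.
+225.1° lies outside (−180°, 180°]; subtract 360° → -134.9°.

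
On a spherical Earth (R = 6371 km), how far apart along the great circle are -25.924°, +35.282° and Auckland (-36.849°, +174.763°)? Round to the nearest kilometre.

11848 km

Δλ = 174.763 − 35.282 = 139.481°.
Δφ = -36.849 − -25.924 = -10.925°.
a = sin²(Δφ/2) + cos φ₁ · cos φ₂ · sin²(Δλ/2) = 0.642463.
c = 2·atan2(√a, √(1−a)) = 1.85973 rad → d = 6371·c ≈ 11848.32 km.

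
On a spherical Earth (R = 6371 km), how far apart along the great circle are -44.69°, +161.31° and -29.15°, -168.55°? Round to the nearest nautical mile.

1706 nmi

Δλ = -168.55 − 161.31 = -329.86°; wrapped into (−180°, 180°]: 30.14°.
Δφ = -29.15 − -44.69 = 15.54°.
a = sin²(Δφ/2) + cos φ₁ · cos φ₂ · sin²(Δλ/2) = 0.060249.
c = 2·atan2(√a, √(1−a)) = 0.49598 rad → d = 6371·c ≈ 3159.91 km ≈ 1706.22 nmi.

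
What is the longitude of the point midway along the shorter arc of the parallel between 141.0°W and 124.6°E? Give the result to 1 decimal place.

171.8°E

Signed shortest Δλ from -141.0° to +124.6° is -94.4°.
Midpoint longitude = -141.0° + (-94.4°)/2 = -141.0° − 47.2° = -188.2°.
Normalise into (−180°, 180°]: +171.8°.
(The naïve average (-141.0 + +124.6)/2 = -8.2° is on the wrong side of the globe.)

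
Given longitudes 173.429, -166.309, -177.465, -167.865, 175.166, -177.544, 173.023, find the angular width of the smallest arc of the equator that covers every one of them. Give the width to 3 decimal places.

20.668°

Sort the longitudes: -177.544°, -177.465°, -167.865°, -166.309°, +173.023°, +173.429°, +175.166°.
Eastward gaps between consecutive values (wrapping around): 0.079°, 9.600°, 1.556°, 339.332°, 0.406°, 1.737°, 7.290°.
Largest gap = 339.332° ⇒ minimal covering band is its complement: 360° − 339.332° = 20.668°.
Band runs from +173.023° eastward to -166.309°, crossing the antimeridian.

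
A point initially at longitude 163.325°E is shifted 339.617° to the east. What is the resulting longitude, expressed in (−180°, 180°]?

142.942°E

Start at +163.325°; shift +339.617° → +502.942°.
+502.942° lies outside (−180°, 180°]; subtract 360° → +142.942°.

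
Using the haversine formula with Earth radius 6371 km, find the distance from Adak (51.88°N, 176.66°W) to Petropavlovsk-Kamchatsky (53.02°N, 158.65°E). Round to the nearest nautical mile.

902 nmi

Δλ = 158.65 − -176.66 = 335.31°; wrapped into (−180°, 180°]: -24.69°.
Δφ = 53.02 − 51.88 = 1.14°.
a = sin²(Δφ/2) + cos φ₁ · cos φ₂ · sin²(Δλ/2) = 0.017072.
c = 2·atan2(√a, √(1−a)) = 0.26207 rad → d = 6371·c ≈ 1669.66 km ≈ 901.55 nmi.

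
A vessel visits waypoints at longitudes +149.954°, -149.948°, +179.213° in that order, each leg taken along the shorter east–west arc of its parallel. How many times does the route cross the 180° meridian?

Leg 1: +149.954° → -149.948°, shortest Δλ = 60.098° (east) — crosses 180°.
Leg 2: -149.948° → +179.213°, shortest Δλ = -30.839° (west) — crosses 180°.
Total crossings: 2.

2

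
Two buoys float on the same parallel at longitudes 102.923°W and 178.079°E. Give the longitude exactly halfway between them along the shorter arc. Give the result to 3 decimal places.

142.422°W

Signed shortest Δλ from -102.923° to +178.079° is -78.998°.
Midpoint longitude = -102.923° + (-78.998°)/2 = -102.923° − 39.499° = -142.422°.
(The naïve average (-102.923 + +178.079)/2 = 37.578° is on the wrong side of the globe.)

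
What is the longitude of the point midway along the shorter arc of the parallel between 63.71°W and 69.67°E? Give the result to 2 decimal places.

2.98°E

Signed shortest Δλ from -63.71° to +69.67° is +133.38°.
Midpoint longitude = -63.71° + (+133.38°)/2 = -63.71° + 66.69° = +2.98°.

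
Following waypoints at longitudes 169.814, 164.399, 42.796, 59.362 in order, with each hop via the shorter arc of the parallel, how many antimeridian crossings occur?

0

Leg 1: +169.814° → +164.399°, shortest Δλ = -5.415° (west) — does not cross 180°.
Leg 2: +164.399° → +42.796°, shortest Δλ = -121.603° (west) — does not cross 180°.
Leg 3: +42.796° → +59.362°, shortest Δλ = 16.566° (east) — does not cross 180°.
Total crossings: 0.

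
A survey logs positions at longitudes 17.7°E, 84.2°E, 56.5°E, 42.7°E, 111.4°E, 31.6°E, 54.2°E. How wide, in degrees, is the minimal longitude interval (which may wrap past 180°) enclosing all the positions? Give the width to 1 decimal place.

Sort the longitudes: +17.7°, +31.6°, +42.7°, +54.2°, +56.5°, +84.2°, +111.4°.
Eastward gaps between consecutive values (wrapping around): 13.9°, 11.1°, 11.5°, 2.3°, 27.7°, 27.2°, 266.3°.
Largest gap = 266.3° ⇒ minimal covering band is its complement: 360° − 266.3° = 93.7°.
Band runs from +17.7° eastward to +111.4°.

93.7°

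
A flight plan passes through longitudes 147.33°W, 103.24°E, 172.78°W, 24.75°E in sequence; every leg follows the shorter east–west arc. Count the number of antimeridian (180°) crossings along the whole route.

Leg 1: -147.33° → +103.24°, shortest Δλ = -109.43° (west) — crosses 180°.
Leg 2: +103.24° → -172.78°, shortest Δλ = 83.98° (east) — crosses 180°.
Leg 3: -172.78° → +24.75°, shortest Δλ = -162.47° (west) — crosses 180°.
Total crossings: 3.

3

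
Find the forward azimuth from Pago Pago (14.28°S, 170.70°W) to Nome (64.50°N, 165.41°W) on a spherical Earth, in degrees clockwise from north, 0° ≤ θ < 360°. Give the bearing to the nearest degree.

Δλ = -165.41 − -170.70 = 5.29°.
θ = atan2( sin Δλ · cos φ₂ , cos φ₁ · sin φ₂ − sin φ₁ · cos φ₂ · cos Δλ )
  = atan2(0.03969, 0.98044) = 2.318° → normalised to [0°, 360°): 2.318°.

2°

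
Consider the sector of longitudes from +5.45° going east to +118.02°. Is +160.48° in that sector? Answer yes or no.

Band width going east from +5.45° to +118.02°: ((118.02 − 5.45) mod 360) = 112.57°.
Offset of +160.48° east of the west edge: ((160.48 − 5.45) mod 360) = 155.03°.
155.03° > 112.57° ⇒ outside.

No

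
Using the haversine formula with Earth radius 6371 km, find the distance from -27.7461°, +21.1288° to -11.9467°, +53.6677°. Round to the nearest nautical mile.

Δλ = 53.6677 − 21.1288 = 32.5389°.
Δφ = -11.9467 − -27.7461 = 15.7994°.
a = sin²(Δφ/2) + cos φ₁ · cos φ₂ · sin²(Δλ/2) = 0.086847.
c = 2·atan2(√a, √(1−a)) = 0.59828 rad → d = 6371·c ≈ 3811.65 km ≈ 2058.12 nmi.

2058 nmi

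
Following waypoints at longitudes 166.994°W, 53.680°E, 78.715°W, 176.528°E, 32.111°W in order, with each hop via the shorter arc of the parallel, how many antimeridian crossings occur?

Leg 1: -166.994° → +53.680°, shortest Δλ = -139.326° (west) — crosses 180°.
Leg 2: +53.680° → -78.715°, shortest Δλ = -132.395° (west) — does not cross 180°.
Leg 3: -78.715° → +176.528°, shortest Δλ = -104.757° (west) — crosses 180°.
Leg 4: +176.528° → -32.111°, shortest Δλ = 151.361° (east) — crosses 180°.
Total crossings: 3.

3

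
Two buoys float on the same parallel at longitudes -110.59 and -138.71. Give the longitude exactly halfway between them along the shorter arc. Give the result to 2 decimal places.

-124.65°

Signed shortest Δλ from -110.59° to -138.71° is -28.12°.
Midpoint longitude = -110.59° + (-28.12°)/2 = -110.59° − 14.06° = -124.65°.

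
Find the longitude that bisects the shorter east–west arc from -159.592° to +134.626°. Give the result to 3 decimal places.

+167.517°

Signed shortest Δλ from -159.592° to +134.626° is -65.782°.
Midpoint longitude = -159.592° + (-65.782°)/2 = -159.592° − 32.891° = -192.483°.
Normalise into (−180°, 180°]: +167.517°.
(The naïve average (-159.592 + +134.626)/2 = -12.483° is on the wrong side of the globe.)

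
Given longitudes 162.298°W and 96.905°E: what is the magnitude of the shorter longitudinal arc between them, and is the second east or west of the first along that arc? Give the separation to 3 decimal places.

Raw difference: 96.905 − -162.298 = 259.203°.
Normalise into (−180°, 180°]: 259.203° − 360° = -100.797°.
Negative ⇒ the second point lies to the west; separation 100.797°.

100.797° west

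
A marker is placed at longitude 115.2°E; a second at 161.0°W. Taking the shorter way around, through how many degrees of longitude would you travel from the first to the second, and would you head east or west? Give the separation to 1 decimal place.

83.8° east

Raw difference: -161.0 − 115.2 = -276.2°.
Normalise into (−180°, 180°]: -276.2° + 360° = 83.8°.
Positive ⇒ the second point lies to the east; separation 83.8°.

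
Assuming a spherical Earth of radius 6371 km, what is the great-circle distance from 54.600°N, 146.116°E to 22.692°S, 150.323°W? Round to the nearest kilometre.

10495 km

Δλ = -150.323 − 146.116 = -296.439°; wrapped into (−180°, 180°]: 63.561°.
Δφ = -22.692 − 54.600 = -77.292°.
a = sin²(Δφ/2) + cos φ₁ · cos φ₂ · sin²(Δλ/2) = 0.538251.
c = 2·atan2(√a, √(1−a)) = 1.64737 rad → d = 6371·c ≈ 10495.41 km.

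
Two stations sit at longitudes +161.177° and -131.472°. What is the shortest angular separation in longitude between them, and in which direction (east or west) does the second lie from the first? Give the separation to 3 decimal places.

Raw difference: -131.472 − 161.177 = -292.649°.
Normalise into (−180°, 180°]: -292.649° + 360° = 67.351°.
Positive ⇒ the second point lies to the east; separation 67.351°.

67.351° east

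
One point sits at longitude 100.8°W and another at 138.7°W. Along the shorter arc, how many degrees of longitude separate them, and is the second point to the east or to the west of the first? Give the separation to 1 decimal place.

37.9° west

Raw difference: -138.7 − -100.8 = -37.9°.
Normalise into (−180°, 180°]: -37.9° stays -37.9°.
Negative ⇒ the second point lies to the west; separation 37.9°.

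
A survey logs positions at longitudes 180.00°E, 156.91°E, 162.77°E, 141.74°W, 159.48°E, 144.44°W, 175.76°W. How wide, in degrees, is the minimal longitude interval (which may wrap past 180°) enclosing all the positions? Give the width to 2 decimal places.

61.35°

Sort the longitudes: -175.76°, -144.44°, -141.74°, +156.91°, +159.48°, +162.77°, +180.00°.
Eastward gaps between consecutive values (wrapping around): 31.32°, 2.70°, 298.65°, 2.57°, 3.29°, 17.23°, 4.24°.
Largest gap = 298.65° ⇒ minimal covering band is its complement: 360° − 298.65° = 61.35°.
Band runs from +156.91° eastward to -141.74°, crossing the antimeridian.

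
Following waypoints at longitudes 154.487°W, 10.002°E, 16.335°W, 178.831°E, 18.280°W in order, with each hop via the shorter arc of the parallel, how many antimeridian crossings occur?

Leg 1: -154.487° → +10.002°, shortest Δλ = 164.489° (east) — does not cross 180°.
Leg 2: +10.002° → -16.335°, shortest Δλ = -26.337° (west) — does not cross 180°.
Leg 3: -16.335° → +178.831°, shortest Δλ = -164.834° (west) — crosses 180°.
Leg 4: +178.831° → -18.280°, shortest Δλ = 162.889° (east) — crosses 180°.
Total crossings: 2.

2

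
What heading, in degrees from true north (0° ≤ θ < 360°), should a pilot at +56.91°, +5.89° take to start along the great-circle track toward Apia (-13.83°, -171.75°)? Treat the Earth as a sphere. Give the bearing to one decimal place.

356.6°

Δλ = -171.75 − 5.89 = -177.64°.
θ = atan2( sin Δλ · cos φ₂ , cos φ₁ · sin φ₂ − sin φ₁ · cos φ₂ · cos Δλ )
  = atan2(-0.03998, 0.68233) = -3.354° → normalised to [0°, 360°): 356.646°.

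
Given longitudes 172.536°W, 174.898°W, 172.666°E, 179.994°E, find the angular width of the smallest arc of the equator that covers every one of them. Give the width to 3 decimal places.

14.798°

Sort the longitudes: -174.898°, -172.536°, +172.666°, +179.994°.
Eastward gaps between consecutive values (wrapping around): 2.362°, 345.202°, 7.328°, 5.108°.
Largest gap = 345.202° ⇒ minimal covering band is its complement: 360° − 345.202° = 14.798°.
Band runs from +172.666° eastward to -172.536°, crossing the antimeridian.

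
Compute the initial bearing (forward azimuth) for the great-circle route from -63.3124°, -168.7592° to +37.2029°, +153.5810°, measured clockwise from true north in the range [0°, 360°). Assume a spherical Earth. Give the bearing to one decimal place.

329.8°

Δλ = 153.5810 − -168.7592 = 322.3402°; wrapped into (−180°, 180°]: -37.6598°.
θ = atan2( sin Δλ · cos φ₂ , cos φ₁ · sin φ₂ − sin φ₁ · cos φ₂ · cos Δλ )
  = atan2(-0.48664, 0.83494) = -30.236° → normalised to [0°, 360°): 329.764°.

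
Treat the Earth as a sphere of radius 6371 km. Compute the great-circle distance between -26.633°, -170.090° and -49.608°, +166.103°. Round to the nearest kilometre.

3267 km

Δλ = 166.103 − -170.090 = 336.193°; wrapped into (−180°, 180°]: -23.807°.
Δφ = -49.608 − -26.633 = -22.975°.
a = sin²(Δφ/2) + cos φ₁ · cos φ₂ · sin²(Δλ/2) = 0.064307.
c = 2·atan2(√a, √(1−a)) = 0.51277 rad → d = 6371·c ≈ 3266.89 km.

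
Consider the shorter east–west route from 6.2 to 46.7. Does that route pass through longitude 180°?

No

Signed shortest Δλ = ((46.7 − 6.2 + 180) mod 360) − 180 = 40.5°.
Going east by 40.5° from +6.2° reaches +46.7° without touching 180°.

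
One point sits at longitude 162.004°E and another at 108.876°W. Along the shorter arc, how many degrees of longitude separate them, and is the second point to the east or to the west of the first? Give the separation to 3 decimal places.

89.120° east

Raw difference: -108.876 − 162.004 = -270.88°.
Normalise into (−180°, 180°]: -270.88° + 360° = 89.12°.
Positive ⇒ the second point lies to the east; separation 89.120°.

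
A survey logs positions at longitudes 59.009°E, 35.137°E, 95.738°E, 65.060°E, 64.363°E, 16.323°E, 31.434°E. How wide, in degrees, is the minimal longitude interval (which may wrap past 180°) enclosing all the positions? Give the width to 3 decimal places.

Sort the longitudes: +16.323°, +31.434°, +35.137°, +59.009°, +64.363°, +65.060°, +95.738°.
Eastward gaps between consecutive values (wrapping around): 15.111°, 3.703°, 23.872°, 5.354°, 0.697°, 30.678°, 280.585°.
Largest gap = 280.585° ⇒ minimal covering band is its complement: 360° − 280.585° = 79.415°.
Band runs from +16.323° eastward to +95.738°.

79.415°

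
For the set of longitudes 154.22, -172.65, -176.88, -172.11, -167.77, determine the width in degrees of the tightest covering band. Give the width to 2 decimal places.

38.01°

Sort the longitudes: -176.88°, -172.65°, -172.11°, -167.77°, +154.22°.
Eastward gaps between consecutive values (wrapping around): 4.23°, 0.54°, 4.34°, 321.99°, 28.90°.
Largest gap = 321.99° ⇒ minimal covering band is its complement: 360° − 321.99° = 38.01°.
Band runs from +154.22° eastward to -167.77°, crossing the antimeridian.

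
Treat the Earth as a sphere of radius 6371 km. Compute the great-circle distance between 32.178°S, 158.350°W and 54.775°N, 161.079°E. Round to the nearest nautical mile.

Δλ = 161.079 − -158.350 = 319.429°; wrapped into (−180°, 180°]: -40.571°.
Δφ = 54.775 − -32.178 = 86.953°.
a = sin²(Δφ/2) + cos φ₁ · cos φ₂ · sin²(Δλ/2) = 0.532103.
c = 2·atan2(√a, √(1−a)) = 1.63505 rad → d = 6371·c ≈ 10416.88 km ≈ 5624.67 nmi.

5625 nmi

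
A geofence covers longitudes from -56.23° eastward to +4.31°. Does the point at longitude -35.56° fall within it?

Band width going east from -56.23° to +4.31°: ((4.31 − -56.23) mod 360) = 60.54°.
Offset of -35.56° east of the west edge: ((-35.56 − -56.23) mod 360) = 20.67°.
20.67° ≤ 60.54° ⇒ inside.

Yes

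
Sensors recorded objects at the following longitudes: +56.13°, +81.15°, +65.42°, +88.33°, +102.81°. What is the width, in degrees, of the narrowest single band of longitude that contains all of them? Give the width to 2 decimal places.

Sort the longitudes: +56.13°, +65.42°, +81.15°, +88.33°, +102.81°.
Eastward gaps between consecutive values (wrapping around): 9.29°, 15.73°, 7.18°, 14.48°, 313.32°.
Largest gap = 313.32° ⇒ minimal covering band is its complement: 360° − 313.32° = 46.68°.
Band runs from +56.13° eastward to +102.81°.

46.68°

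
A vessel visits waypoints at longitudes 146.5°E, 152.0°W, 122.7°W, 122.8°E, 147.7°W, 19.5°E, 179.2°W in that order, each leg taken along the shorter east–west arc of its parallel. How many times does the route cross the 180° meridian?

Leg 1: +146.5° → -152.0°, shortest Δλ = 61.5° (east) — crosses 180°.
Leg 2: -152.0° → -122.7°, shortest Δλ = 29.3° (east) — does not cross 180°.
Leg 3: -122.7° → +122.8°, shortest Δλ = -114.5° (west) — crosses 180°.
Leg 4: +122.8° → -147.7°, shortest Δλ = 89.5° (east) — crosses 180°.
Leg 5: -147.7° → +19.5°, shortest Δλ = 167.2° (east) — does not cross 180°.
Leg 6: +19.5° → -179.2°, shortest Δλ = 161.3° (east) — crosses 180°.
Total crossings: 4.

4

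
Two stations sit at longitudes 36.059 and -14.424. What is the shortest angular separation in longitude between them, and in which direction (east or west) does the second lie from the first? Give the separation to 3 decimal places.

50.483° west

Raw difference: -14.424 − 36.059 = -50.483°.
Normalise into (−180°, 180°]: -50.483° stays -50.483°.
Negative ⇒ the second point lies to the west; separation 50.483°.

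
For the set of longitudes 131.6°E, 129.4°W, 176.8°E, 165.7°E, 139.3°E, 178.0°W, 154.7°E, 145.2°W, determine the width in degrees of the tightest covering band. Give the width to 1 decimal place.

99.0°

Sort the longitudes: -178.0°, -145.2°, -129.4°, +131.6°, +139.3°, +154.7°, +165.7°, +176.8°.
Eastward gaps between consecutive values (wrapping around): 32.8°, 15.8°, 261.0°, 7.7°, 15.4°, 11.0°, 11.1°, 5.2°.
Largest gap = 261.0° ⇒ minimal covering band is its complement: 360° − 261.0° = 99.0°.
Band runs from +131.6° eastward to -129.4°, crossing the antimeridian.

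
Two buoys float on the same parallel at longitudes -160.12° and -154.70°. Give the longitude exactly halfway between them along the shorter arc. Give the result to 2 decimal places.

-157.41°

Signed shortest Δλ from -160.12° to -154.70° is +5.42°.
Midpoint longitude = -160.12° + (+5.42°)/2 = -160.12° + 2.71° = -157.41°.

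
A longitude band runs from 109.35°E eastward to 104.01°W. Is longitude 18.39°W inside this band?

No

Band width going east from +109.35° to -104.01°: ((-104.01 − 109.35) mod 360) = 146.64°.
Offset of -18.39° east of the west edge: ((-18.39 − 109.35) mod 360) = 232.26°.
232.26° > 146.64° ⇒ outside.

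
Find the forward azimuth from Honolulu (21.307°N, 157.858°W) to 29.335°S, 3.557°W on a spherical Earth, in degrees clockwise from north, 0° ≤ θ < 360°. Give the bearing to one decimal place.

Δλ = -3.557 − -157.858 = 154.301°.
θ = atan2( sin Δλ · cos φ₂ , cos φ₁ · sin φ₂ − sin φ₁ · cos φ₂ · cos Δλ )
  = atan2(0.37804, -0.17099) = 114.338° → normalised to [0°, 360°): 114.338°.

114.3°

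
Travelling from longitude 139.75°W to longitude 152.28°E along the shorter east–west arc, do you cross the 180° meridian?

Naïve |152.28 − -139.75| = 292.03° > 180°, so the shorter arc goes the other way round — across 180°.
Signed shortest Δλ = ((152.28 − -139.75 + 180) mod 360) − 180 = -67.97°.
Going west by 67.97° from -139.75° passes through 180° before reaching +152.28°.

Yes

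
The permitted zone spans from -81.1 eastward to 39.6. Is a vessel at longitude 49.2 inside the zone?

No

Band width going east from -81.1° to +39.6°: ((39.6 − -81.1) mod 360) = 120.7°.
Offset of +49.2° east of the west edge: ((49.2 − -81.1) mod 360) = 130.3°.
130.3° > 120.7° ⇒ outside.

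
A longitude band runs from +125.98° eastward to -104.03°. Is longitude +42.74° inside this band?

Band width going east from +125.98° to -104.03°: ((-104.03 − 125.98) mod 360) = 129.99°.
Offset of +42.74° east of the west edge: ((42.74 − 125.98) mod 360) = 276.76°.
276.76° > 129.99° ⇒ outside.

No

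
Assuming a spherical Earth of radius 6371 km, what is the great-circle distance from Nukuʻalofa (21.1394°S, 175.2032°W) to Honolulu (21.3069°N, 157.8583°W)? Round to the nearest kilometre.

5082 km

Δλ = -157.8583 − -175.2032 = 17.3449°.
Δφ = 21.3069 − -21.1394 = 42.4463°.
a = sin²(Δφ/2) + cos φ₁ · cos φ₂ · sin²(Δλ/2) = 0.150802.
c = 2·atan2(√a, √(1−a)) = 0.79764 rad → d = 6371·c ≈ 5081.77 km.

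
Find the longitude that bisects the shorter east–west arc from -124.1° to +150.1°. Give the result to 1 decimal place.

Signed shortest Δλ from -124.1° to +150.1° is -85.8°.
Midpoint longitude = -124.1° + (-85.8°)/2 = -124.1° − 42.9° = -167.0°.
(The naïve average (-124.1 + +150.1)/2 = 13.0° is on the wrong side of the globe.)

-167.0°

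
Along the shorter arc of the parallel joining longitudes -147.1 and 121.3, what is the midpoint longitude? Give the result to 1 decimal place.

Signed shortest Δλ from -147.1° to +121.3° is -91.6°.
Midpoint longitude = -147.1° + (-91.6°)/2 = -147.1° − 45.8° = -192.9°.
Normalise into (−180°, 180°]: +167.1°.
(The naïve average (-147.1 + +121.3)/2 = -12.9° is on the wrong side of the globe.)

+167.1°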